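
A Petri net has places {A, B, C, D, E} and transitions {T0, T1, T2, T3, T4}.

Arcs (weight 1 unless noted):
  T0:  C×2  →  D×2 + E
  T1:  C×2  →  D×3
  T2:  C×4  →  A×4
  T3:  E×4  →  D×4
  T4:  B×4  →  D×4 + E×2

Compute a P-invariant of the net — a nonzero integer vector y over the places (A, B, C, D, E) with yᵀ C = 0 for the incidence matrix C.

y = (A:3, B:3, C:3, D:2, E:2)

Incidence matrix C (rows=places, cols=transitions):
       T0   T1   T2   T3   T4
    A   0    0    4    0    0
    B   0    0    0    0   -4
    C  -2   -2   -4    0    0
    D   2    3    0    4    4
    E   1    0    0   -4    2

Candidate y = [3, 3, 3, 2, 2]; check y·C column-wise:
  col T0: 3·0 + 3·0 + 3·-2 + 2·2 + 2·1 = 0
  col T1: 3·0 + 3·0 + 3·-2 + 2·3 + 2·0 = 0
  col T2: 3·4 + 3·0 + 3·-4 + 2·0 + 2·0 = 0
  col T3: 3·0 + 3·0 + 3·0 + 2·4 + 2·-4 = 0
  col T4: 3·0 + 3·-4 + 3·0 + 2·4 + 2·2 = 0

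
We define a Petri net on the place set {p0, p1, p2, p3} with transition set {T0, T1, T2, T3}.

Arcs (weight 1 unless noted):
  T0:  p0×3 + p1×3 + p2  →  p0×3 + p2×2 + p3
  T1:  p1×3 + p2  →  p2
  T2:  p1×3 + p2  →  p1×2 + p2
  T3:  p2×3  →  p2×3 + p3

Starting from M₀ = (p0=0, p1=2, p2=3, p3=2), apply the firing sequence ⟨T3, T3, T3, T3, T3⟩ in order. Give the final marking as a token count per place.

step 1: fire T3:  (p0=0, p1=2, p2=3, p3=2) → (p0=0, p1=2, p2=3, p3=3)
step 2: fire T3:  (p0=0, p1=2, p2=3, p3=3) → (p0=0, p1=2, p2=3, p3=4)
step 3: fire T3:  (p0=0, p1=2, p2=3, p3=4) → (p0=0, p1=2, p2=3, p3=5)
step 4: fire T3:  (p0=0, p1=2, p2=3, p3=5) → (p0=0, p1=2, p2=3, p3=6)
step 5: fire T3:  (p0=0, p1=2, p2=3, p3=6) → (p0=0, p1=2, p2=3, p3=7)

(p0=0, p1=2, p2=3, p3=7)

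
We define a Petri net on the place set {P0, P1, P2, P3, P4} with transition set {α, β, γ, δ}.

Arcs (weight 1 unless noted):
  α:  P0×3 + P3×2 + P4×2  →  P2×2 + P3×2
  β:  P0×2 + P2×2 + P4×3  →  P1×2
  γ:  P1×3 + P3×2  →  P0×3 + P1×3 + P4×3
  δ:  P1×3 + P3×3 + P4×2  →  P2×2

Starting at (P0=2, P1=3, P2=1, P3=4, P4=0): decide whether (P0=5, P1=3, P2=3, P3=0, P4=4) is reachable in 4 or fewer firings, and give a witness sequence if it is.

YES — reachable via ⟨γ, α, γ⟩ (3 firings)

step 1: fire γ:  (P0=2, P1=3, P2=1, P3=4, P4=0) → (P0=5, P1=3, P2=1, P3=2, P4=3)
step 2: fire α:  (P0=5, P1=3, P2=1, P3=2, P4=3) → (P0=2, P1=3, P2=3, P3=2, P4=1)
step 3: fire γ:  (P0=2, P1=3, P2=3, P3=2, P4=1) → (P0=5, P1=3, P2=3, P3=0, P4=4)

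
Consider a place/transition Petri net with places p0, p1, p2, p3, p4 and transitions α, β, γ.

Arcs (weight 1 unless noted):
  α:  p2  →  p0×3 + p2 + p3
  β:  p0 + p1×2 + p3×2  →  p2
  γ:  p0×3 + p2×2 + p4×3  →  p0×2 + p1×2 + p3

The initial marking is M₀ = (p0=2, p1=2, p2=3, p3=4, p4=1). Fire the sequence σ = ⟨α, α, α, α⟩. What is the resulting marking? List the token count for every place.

(p0=14, p1=2, p2=3, p3=8, p4=1)

step 1: fire α:  (p0=2, p1=2, p2=3, p3=4, p4=1) → (p0=5, p1=2, p2=3, p3=5, p4=1)
step 2: fire α:  (p0=5, p1=2, p2=3, p3=5, p4=1) → (p0=8, p1=2, p2=3, p3=6, p4=1)
step 3: fire α:  (p0=8, p1=2, p2=3, p3=6, p4=1) → (p0=11, p1=2, p2=3, p3=7, p4=1)
step 4: fire α:  (p0=11, p1=2, p2=3, p3=7, p4=1) → (p0=14, p1=2, p2=3, p3=8, p4=1)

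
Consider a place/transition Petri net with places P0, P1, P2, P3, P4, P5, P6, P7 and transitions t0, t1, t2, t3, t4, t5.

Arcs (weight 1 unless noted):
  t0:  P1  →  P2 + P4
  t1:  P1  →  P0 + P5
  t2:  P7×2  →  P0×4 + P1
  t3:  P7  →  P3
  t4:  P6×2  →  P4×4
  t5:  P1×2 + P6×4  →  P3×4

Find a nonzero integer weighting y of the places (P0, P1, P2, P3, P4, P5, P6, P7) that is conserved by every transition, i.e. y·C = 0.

y = (P0:1, P1:-4, P2:-5, P3:0, P4:1, P5:-5, P6:2, P7:0)

Incidence matrix C (rows=places, cols=transitions):
       t0   t1   t2   t3   t4   t5
   P0   0    1    4    0    0    0
   P1  -1   -1    1    0    0   -2
   P2   1    0    0    0    0    0
   P3   0    0    0    1    0    4
   P4   1    0    0    0    4    0
   P5   0    1    0    0    0    0
   P6   0    0    0    0   -2   -4
   P7   0    0   -2   -1    0    0

Candidate y = [1, -4, -5, 0, 1, -5, 2, 0]; check y·C column-wise:
  col t0: 1·0 + -4·-1 + -5·1 + 1·1 + -5·0 + 2·0 = 0
  col t1: 1·1 + -4·-1 + -5·0 + 1·0 + -5·1 + 2·0 = 0
  col t2: 1·4 + -4·1 + -5·0 + 1·0 + -5·0 + 2·0 + 0·-2 = 0
  col t3: 1·0 + -4·0 + -5·0 + 0·1 + 1·0 + -5·0 + 2·0 + 0·-1 = 0
  col t4: 1·0 + -4·0 + -5·0 + 1·4 + -5·0 + 2·-2 = 0
  col t5: 1·0 + -4·-2 + -5·0 + 0·4 + 1·0 + -5·0 + 2·-4 = 0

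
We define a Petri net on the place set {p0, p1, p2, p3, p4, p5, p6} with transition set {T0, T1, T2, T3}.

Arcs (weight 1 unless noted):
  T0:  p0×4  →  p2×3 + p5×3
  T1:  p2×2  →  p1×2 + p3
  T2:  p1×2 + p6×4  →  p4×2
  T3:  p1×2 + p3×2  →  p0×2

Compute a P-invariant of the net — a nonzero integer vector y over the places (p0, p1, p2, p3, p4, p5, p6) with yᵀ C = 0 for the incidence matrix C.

y = (p0:3, p1:5, p2:4, p3:-2, p4:5, p5:0, p6:0)

Incidence matrix C (rows=places, cols=transitions):
       T0   T1   T2   T3
   p0  -4    0    0    2
   p1   0    2   -2   -2
   p2   3   -2    0    0
   p3   0    1    0   -2
   p4   0    0    2    0
   p5   3    0    0    0
   p6   0    0   -4    0

Candidate y = [3, 5, 4, -2, 5, 0, 0]; check y·C column-wise:
  col T0: 3·-4 + 5·0 + 4·3 + -2·0 + 5·0 + 0·3 = 0
  col T1: 3·0 + 5·2 + 4·-2 + -2·1 + 5·0 = 0
  col T2: 3·0 + 5·-2 + 4·0 + -2·0 + 5·2 + 0·-4 = 0
  col T3: 3·2 + 5·-2 + 4·0 + -2·-2 + 5·0 = 0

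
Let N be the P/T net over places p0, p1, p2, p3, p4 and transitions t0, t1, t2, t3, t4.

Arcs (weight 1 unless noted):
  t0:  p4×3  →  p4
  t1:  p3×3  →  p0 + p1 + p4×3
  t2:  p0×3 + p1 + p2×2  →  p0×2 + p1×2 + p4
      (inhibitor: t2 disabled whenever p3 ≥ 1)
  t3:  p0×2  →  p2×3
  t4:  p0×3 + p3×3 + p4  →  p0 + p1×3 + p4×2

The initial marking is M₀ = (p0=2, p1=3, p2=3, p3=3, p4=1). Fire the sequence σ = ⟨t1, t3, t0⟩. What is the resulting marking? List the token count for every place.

step 1: fire t1:  (p0=2, p1=3, p2=3, p3=3, p4=1) → (p0=3, p1=4, p2=3, p3=0, p4=4)
step 2: fire t3:  (p0=3, p1=4, p2=3, p3=0, p4=4) → (p0=1, p1=4, p2=6, p3=0, p4=4)
step 3: fire t0:  (p0=1, p1=4, p2=6, p3=0, p4=4) → (p0=1, p1=4, p2=6, p3=0, p4=2)

(p0=1, p1=4, p2=6, p3=0, p4=2)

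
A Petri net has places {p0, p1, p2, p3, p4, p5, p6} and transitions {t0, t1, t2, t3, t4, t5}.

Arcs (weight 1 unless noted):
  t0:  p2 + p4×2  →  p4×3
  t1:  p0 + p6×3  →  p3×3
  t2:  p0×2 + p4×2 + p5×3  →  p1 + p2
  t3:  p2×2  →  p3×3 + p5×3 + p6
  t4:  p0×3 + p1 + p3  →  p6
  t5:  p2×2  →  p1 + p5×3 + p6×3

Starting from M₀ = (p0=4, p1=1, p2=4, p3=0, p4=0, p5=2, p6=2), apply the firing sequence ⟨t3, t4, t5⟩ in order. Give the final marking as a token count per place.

step 1: fire t3:  (p0=4, p1=1, p2=4, p3=0, p4=0, p5=2, p6=2) → (p0=4, p1=1, p2=2, p3=3, p4=0, p5=5, p6=3)
step 2: fire t4:  (p0=4, p1=1, p2=2, p3=3, p4=0, p5=5, p6=3) → (p0=1, p1=0, p2=2, p3=2, p4=0, p5=5, p6=4)
step 3: fire t5:  (p0=1, p1=0, p2=2, p3=2, p4=0, p5=5, p6=4) → (p0=1, p1=1, p2=0, p3=2, p4=0, p5=8, p6=7)

(p0=1, p1=1, p2=0, p3=2, p4=0, p5=8, p6=7)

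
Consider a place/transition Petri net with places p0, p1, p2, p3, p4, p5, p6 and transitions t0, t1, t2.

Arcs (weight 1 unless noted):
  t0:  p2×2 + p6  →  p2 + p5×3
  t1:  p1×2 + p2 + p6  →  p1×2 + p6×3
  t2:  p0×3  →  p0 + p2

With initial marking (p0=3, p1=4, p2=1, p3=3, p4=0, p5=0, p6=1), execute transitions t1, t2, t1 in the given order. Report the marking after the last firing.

step 1: fire t1:  (p0=3, p1=4, p2=1, p3=3, p4=0, p5=0, p6=1) → (p0=3, p1=4, p2=0, p3=3, p4=0, p5=0, p6=3)
step 2: fire t2:  (p0=3, p1=4, p2=0, p3=3, p4=0, p5=0, p6=3) → (p0=1, p1=4, p2=1, p3=3, p4=0, p5=0, p6=3)
step 3: fire t1:  (p0=1, p1=4, p2=1, p3=3, p4=0, p5=0, p6=3) → (p0=1, p1=4, p2=0, p3=3, p4=0, p5=0, p6=5)

(p0=1, p1=4, p2=0, p3=3, p4=0, p5=0, p6=5)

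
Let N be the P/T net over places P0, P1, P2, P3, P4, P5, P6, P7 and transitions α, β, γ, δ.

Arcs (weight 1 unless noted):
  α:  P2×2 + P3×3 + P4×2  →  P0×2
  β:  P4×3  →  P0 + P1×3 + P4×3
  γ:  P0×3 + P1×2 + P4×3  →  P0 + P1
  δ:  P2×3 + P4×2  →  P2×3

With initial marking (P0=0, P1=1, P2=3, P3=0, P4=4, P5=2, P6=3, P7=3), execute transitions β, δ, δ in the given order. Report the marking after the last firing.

step 1: fire β:  (P0=0, P1=1, P2=3, P3=0, P4=4, P5=2, P6=3, P7=3) → (P0=1, P1=4, P2=3, P3=0, P4=4, P5=2, P6=3, P7=3)
step 2: fire δ:  (P0=1, P1=4, P2=3, P3=0, P4=4, P5=2, P6=3, P7=3) → (P0=1, P1=4, P2=3, P3=0, P4=2, P5=2, P6=3, P7=3)
step 3: fire δ:  (P0=1, P1=4, P2=3, P3=0, P4=2, P5=2, P6=3, P7=3) → (P0=1, P1=4, P2=3, P3=0, P4=0, P5=2, P6=3, P7=3)

(P0=1, P1=4, P2=3, P3=0, P4=0, P5=2, P6=3, P7=3)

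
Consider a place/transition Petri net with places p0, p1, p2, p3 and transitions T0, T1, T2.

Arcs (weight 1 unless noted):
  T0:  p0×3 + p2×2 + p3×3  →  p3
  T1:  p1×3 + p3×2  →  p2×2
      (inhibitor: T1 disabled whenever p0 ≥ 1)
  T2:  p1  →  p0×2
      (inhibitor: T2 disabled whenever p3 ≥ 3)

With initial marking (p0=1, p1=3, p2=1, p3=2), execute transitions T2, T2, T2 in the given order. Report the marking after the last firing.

step 1: fire T2:  (p0=1, p1=3, p2=1, p3=2) → (p0=3, p1=2, p2=1, p3=2)
step 2: fire T2:  (p0=3, p1=2, p2=1, p3=2) → (p0=5, p1=1, p2=1, p3=2)
step 3: fire T2:  (p0=5, p1=1, p2=1, p3=2) → (p0=7, p1=0, p2=1, p3=2)

(p0=7, p1=0, p2=1, p3=2)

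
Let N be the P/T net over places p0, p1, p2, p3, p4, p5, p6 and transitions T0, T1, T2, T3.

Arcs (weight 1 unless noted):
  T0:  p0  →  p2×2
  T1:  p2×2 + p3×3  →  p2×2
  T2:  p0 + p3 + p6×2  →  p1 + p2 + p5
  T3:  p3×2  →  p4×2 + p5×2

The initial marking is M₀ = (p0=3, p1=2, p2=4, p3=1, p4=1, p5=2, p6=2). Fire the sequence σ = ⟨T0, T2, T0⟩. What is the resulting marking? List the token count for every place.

(p0=0, p1=3, p2=9, p3=0, p4=1, p5=3, p6=0)

step 1: fire T0:  (p0=3, p1=2, p2=4, p3=1, p4=1, p5=2, p6=2) → (p0=2, p1=2, p2=6, p3=1, p4=1, p5=2, p6=2)
step 2: fire T2:  (p0=2, p1=2, p2=6, p3=1, p4=1, p5=2, p6=2) → (p0=1, p1=3, p2=7, p3=0, p4=1, p5=3, p6=0)
step 3: fire T0:  (p0=1, p1=3, p2=7, p3=0, p4=1, p5=3, p6=0) → (p0=0, p1=3, p2=9, p3=0, p4=1, p5=3, p6=0)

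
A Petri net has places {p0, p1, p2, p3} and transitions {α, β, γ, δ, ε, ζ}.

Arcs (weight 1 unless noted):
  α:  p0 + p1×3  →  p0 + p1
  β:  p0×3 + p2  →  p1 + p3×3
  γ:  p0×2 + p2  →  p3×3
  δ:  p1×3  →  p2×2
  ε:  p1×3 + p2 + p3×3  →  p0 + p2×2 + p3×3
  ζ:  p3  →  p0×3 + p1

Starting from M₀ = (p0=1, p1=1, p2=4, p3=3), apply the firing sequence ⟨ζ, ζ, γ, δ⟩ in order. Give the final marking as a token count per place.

step 1: fire ζ:  (p0=1, p1=1, p2=4, p3=3) → (p0=4, p1=2, p2=4, p3=2)
step 2: fire ζ:  (p0=4, p1=2, p2=4, p3=2) → (p0=7, p1=3, p2=4, p3=1)
step 3: fire γ:  (p0=7, p1=3, p2=4, p3=1) → (p0=5, p1=3, p2=3, p3=4)
step 4: fire δ:  (p0=5, p1=3, p2=3, p3=4) → (p0=5, p1=0, p2=5, p3=4)

(p0=5, p1=0, p2=5, p3=4)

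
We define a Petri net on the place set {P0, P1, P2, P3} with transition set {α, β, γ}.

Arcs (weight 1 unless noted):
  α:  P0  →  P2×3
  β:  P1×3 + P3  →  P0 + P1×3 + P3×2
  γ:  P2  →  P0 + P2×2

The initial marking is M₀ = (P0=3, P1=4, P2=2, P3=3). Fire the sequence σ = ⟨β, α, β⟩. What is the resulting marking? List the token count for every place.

step 1: fire β:  (P0=3, P1=4, P2=2, P3=3) → (P0=4, P1=4, P2=2, P3=4)
step 2: fire α:  (P0=4, P1=4, P2=2, P3=4) → (P0=3, P1=4, P2=5, P3=4)
step 3: fire β:  (P0=3, P1=4, P2=5, P3=4) → (P0=4, P1=4, P2=5, P3=5)

(P0=4, P1=4, P2=5, P3=5)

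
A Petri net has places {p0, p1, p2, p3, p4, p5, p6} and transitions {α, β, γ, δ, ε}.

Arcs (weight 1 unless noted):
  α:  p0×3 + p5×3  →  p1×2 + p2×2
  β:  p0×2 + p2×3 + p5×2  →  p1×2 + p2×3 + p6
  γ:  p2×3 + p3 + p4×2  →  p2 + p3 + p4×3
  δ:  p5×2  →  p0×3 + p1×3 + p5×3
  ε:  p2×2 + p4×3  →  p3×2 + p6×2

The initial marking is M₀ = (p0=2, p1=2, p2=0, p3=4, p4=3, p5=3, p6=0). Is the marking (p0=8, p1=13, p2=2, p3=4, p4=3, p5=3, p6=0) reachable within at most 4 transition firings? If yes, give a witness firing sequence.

YES — reachable via ⟨δ, δ, α, δ⟩ (4 firings)

step 1: fire δ:  (p0=2, p1=2, p2=0, p3=4, p4=3, p5=3, p6=0) → (p0=5, p1=5, p2=0, p3=4, p4=3, p5=4, p6=0)
step 2: fire δ:  (p0=5, p1=5, p2=0, p3=4, p4=3, p5=4, p6=0) → (p0=8, p1=8, p2=0, p3=4, p4=3, p5=5, p6=0)
step 3: fire α:  (p0=8, p1=8, p2=0, p3=4, p4=3, p5=5, p6=0) → (p0=5, p1=10, p2=2, p3=4, p4=3, p5=2, p6=0)
step 4: fire δ:  (p0=5, p1=10, p2=2, p3=4, p4=3, p5=2, p6=0) → (p0=8, p1=13, p2=2, p3=4, p4=3, p5=3, p6=0)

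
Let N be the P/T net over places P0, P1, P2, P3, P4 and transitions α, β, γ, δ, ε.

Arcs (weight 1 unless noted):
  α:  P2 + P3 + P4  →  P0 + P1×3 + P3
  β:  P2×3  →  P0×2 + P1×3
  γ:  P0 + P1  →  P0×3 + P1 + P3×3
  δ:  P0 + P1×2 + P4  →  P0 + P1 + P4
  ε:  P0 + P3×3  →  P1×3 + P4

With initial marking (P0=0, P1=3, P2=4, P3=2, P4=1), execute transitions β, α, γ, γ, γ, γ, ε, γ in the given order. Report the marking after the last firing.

(P0=12, P1=12, P2=0, P3=14, P4=1)

step 1: fire β:  (P0=0, P1=3, P2=4, P3=2, P4=1) → (P0=2, P1=6, P2=1, P3=2, P4=1)
step 2: fire α:  (P0=2, P1=6, P2=1, P3=2, P4=1) → (P0=3, P1=9, P2=0, P3=2, P4=0)
step 3: fire γ:  (P0=3, P1=9, P2=0, P3=2, P4=0) → (P0=5, P1=9, P2=0, P3=5, P4=0)
step 4: fire γ:  (P0=5, P1=9, P2=0, P3=5, P4=0) → (P0=7, P1=9, P2=0, P3=8, P4=0)
step 5: fire γ:  (P0=7, P1=9, P2=0, P3=8, P4=0) → (P0=9, P1=9, P2=0, P3=11, P4=0)
step 6: fire γ:  (P0=9, P1=9, P2=0, P3=11, P4=0) → (P0=11, P1=9, P2=0, P3=14, P4=0)
step 7: fire ε:  (P0=11, P1=9, P2=0, P3=14, P4=0) → (P0=10, P1=12, P2=0, P3=11, P4=1)
step 8: fire γ:  (P0=10, P1=12, P2=0, P3=11, P4=1) → (P0=12, P1=12, P2=0, P3=14, P4=1)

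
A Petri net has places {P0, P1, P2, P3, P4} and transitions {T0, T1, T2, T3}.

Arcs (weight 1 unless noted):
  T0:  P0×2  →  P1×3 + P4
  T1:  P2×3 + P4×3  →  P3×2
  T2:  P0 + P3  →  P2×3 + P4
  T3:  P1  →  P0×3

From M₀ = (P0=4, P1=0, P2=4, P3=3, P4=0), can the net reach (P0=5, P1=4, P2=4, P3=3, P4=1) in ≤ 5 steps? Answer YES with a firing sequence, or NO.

depth 0: 1 marking
depth 1: 3 markings reached so far
depth 2: 7 markings reached so far
depth 3: 12 markings reached so far
depth 4: 20 markings reached so far
depth 5: 32 markings reached so far
target is not among the 32 markings reachable within 5 steps

NO — not reachable within 5 firings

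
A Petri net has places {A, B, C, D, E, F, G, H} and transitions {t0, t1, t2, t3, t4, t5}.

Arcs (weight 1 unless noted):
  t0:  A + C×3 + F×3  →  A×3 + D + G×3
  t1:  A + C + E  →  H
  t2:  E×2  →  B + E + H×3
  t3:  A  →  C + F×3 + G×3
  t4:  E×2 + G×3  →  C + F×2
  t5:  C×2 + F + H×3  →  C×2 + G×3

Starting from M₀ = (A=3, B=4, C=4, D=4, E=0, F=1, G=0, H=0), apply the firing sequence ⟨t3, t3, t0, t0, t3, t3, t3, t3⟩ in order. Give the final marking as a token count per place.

step 1: fire t3:  (A=3, B=4, C=4, D=4, E=0, F=1, G=0, H=0) → (A=2, B=4, C=5, D=4, E=0, F=4, G=3, H=0)
step 2: fire t3:  (A=2, B=4, C=5, D=4, E=0, F=4, G=3, H=0) → (A=1, B=4, C=6, D=4, E=0, F=7, G=6, H=0)
step 3: fire t0:  (A=1, B=4, C=6, D=4, E=0, F=7, G=6, H=0) → (A=3, B=4, C=3, D=5, E=0, F=4, G=9, H=0)
step 4: fire t0:  (A=3, B=4, C=3, D=5, E=0, F=4, G=9, H=0) → (A=5, B=4, C=0, D=6, E=0, F=1, G=12, H=0)
step 5: fire t3:  (A=5, B=4, C=0, D=6, E=0, F=1, G=12, H=0) → (A=4, B=4, C=1, D=6, E=0, F=4, G=15, H=0)
step 6: fire t3:  (A=4, B=4, C=1, D=6, E=0, F=4, G=15, H=0) → (A=3, B=4, C=2, D=6, E=0, F=7, G=18, H=0)
step 7: fire t3:  (A=3, B=4, C=2, D=6, E=0, F=7, G=18, H=0) → (A=2, B=4, C=3, D=6, E=0, F=10, G=21, H=0)
step 8: fire t3:  (A=2, B=4, C=3, D=6, E=0, F=10, G=21, H=0) → (A=1, B=4, C=4, D=6, E=0, F=13, G=24, H=0)

(A=1, B=4, C=4, D=6, E=0, F=13, G=24, H=0)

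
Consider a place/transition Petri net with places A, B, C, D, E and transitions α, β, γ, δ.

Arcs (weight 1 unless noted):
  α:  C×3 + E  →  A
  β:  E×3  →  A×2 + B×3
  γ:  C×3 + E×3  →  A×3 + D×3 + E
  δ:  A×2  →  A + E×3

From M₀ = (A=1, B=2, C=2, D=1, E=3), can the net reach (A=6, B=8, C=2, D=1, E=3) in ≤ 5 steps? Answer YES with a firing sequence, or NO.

NO — not reachable within 5 firings

depth 0: 1 marking
depth 1: 2 markings reached so far
depth 2: 3 markings reached so far
depth 3: 5 markings reached so far
depth 4: 6 markings reached so far
depth 5: 8 markings reached so far
target is not among the 8 markings reachable within 5 steps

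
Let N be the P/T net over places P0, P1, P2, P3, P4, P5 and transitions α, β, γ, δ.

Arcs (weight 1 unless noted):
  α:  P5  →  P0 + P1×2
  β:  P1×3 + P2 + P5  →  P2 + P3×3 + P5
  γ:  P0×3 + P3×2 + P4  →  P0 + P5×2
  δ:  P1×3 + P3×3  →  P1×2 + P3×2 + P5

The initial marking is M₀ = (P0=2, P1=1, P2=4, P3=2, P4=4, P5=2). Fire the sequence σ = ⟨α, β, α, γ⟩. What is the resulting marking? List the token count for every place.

(P0=2, P1=2, P2=4, P3=3, P4=3, P5=2)

step 1: fire α:  (P0=2, P1=1, P2=4, P3=2, P4=4, P5=2) → (P0=3, P1=3, P2=4, P3=2, P4=4, P5=1)
step 2: fire β:  (P0=3, P1=3, P2=4, P3=2, P4=4, P5=1) → (P0=3, P1=0, P2=4, P3=5, P4=4, P5=1)
step 3: fire α:  (P0=3, P1=0, P2=4, P3=5, P4=4, P5=1) → (P0=4, P1=2, P2=4, P3=5, P4=4, P5=0)
step 4: fire γ:  (P0=4, P1=2, P2=4, P3=5, P4=4, P5=0) → (P0=2, P1=2, P2=4, P3=3, P4=3, P5=2)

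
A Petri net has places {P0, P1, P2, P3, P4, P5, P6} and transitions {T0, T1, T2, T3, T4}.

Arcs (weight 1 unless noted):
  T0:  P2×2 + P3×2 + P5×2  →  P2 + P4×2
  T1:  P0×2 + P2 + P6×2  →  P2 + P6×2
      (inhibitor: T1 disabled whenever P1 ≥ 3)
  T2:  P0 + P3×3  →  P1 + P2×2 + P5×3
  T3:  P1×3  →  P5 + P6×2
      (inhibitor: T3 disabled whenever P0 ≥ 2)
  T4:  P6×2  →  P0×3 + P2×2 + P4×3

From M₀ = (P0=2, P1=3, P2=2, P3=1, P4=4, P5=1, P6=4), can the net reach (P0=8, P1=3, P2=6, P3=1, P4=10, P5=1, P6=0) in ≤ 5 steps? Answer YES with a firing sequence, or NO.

step 1: fire T4:  (P0=2, P1=3, P2=2, P3=1, P4=4, P5=1, P6=4) → (P0=5, P1=3, P2=4, P3=1, P4=7, P5=1, P6=2)
step 2: fire T4:  (P0=5, P1=3, P2=4, P3=1, P4=7, P5=1, P6=2) → (P0=8, P1=3, P2=6, P3=1, P4=10, P5=1, P6=0)

YES — reachable via ⟨T4, T4⟩ (2 firings)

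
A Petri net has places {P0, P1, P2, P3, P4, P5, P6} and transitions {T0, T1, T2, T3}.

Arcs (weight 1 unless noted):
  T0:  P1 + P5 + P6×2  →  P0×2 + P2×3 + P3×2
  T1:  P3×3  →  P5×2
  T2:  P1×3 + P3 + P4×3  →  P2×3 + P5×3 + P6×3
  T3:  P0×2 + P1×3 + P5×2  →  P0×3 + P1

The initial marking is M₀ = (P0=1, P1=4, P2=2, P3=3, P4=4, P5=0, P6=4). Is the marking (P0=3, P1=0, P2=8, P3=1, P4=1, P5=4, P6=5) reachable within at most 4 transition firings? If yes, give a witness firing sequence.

step 1: fire T1:  (P0=1, P1=4, P2=2, P3=3, P4=4, P5=0, P6=4) → (P0=1, P1=4, P2=2, P3=0, P4=4, P5=2, P6=4)
step 2: fire T0:  (P0=1, P1=4, P2=2, P3=0, P4=4, P5=2, P6=4) → (P0=3, P1=3, P2=5, P3=2, P4=4, P5=1, P6=2)
step 3: fire T2:  (P0=3, P1=3, P2=5, P3=2, P4=4, P5=1, P6=2) → (P0=3, P1=0, P2=8, P3=1, P4=1, P5=4, P6=5)

YES — reachable via ⟨T1, T0, T2⟩ (3 firings)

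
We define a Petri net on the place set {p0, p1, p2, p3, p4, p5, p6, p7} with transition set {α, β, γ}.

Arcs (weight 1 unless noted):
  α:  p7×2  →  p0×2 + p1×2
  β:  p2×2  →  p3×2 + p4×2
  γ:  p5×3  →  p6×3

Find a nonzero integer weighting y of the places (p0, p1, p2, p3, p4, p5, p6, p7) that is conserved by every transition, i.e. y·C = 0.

Incidence matrix C (rows=places, cols=transitions):
        α    β    γ
   p0   2    0    0
   p1   2    0    0
   p2   0   -2    0
   p3   0    2    0
   p4   0    2    0
   p5   0    0   -3
   p6   0    0    3
   p7  -2    0    0

Candidate y = [1, -1, 0, 0, 0, 0, 0, 0]; check y·C column-wise:
  col α: 1·2 + -1·2 + 0·-2 = 0
  col β: 1·0 + -1·0 + 0·-2 + 0·2 + 0·2 = 0
  col γ: 1·0 + -1·0 + 0·-3 + 0·3 = 0

y = (p0:1, p1:-1, p2:0, p3:0, p4:0, p5:0, p6:0, p7:0)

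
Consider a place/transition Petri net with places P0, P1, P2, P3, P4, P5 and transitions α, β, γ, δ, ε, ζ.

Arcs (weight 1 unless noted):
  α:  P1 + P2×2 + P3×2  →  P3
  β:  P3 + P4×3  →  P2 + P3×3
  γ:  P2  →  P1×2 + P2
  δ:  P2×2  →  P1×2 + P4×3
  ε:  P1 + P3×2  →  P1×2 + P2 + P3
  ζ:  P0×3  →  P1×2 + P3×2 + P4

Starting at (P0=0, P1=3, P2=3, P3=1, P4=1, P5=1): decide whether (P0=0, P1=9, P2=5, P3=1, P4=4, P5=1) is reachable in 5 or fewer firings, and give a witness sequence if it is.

depth 0: 1 marking
depth 1: 3 markings reached so far
depth 2: 6 markings reached so far
depth 3: 12 markings reached so far
depth 4: 22 markings reached so far
depth 5: 34 markings reached so far
target is not among the 34 markings reachable within 5 steps

NO — not reachable within 5 firings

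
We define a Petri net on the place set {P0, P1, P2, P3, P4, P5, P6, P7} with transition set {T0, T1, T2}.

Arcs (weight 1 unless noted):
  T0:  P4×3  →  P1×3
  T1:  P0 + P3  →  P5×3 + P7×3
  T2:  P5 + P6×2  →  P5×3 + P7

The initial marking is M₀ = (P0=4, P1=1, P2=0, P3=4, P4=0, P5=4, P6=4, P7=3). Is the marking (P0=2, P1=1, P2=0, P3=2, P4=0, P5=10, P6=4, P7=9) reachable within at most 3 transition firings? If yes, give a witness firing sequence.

step 1: fire T1:  (P0=4, P1=1, P2=0, P3=4, P4=0, P5=4, P6=4, P7=3) → (P0=3, P1=1, P2=0, P3=3, P4=0, P5=7, P6=4, P7=6)
step 2: fire T1:  (P0=3, P1=1, P2=0, P3=3, P4=0, P5=7, P6=4, P7=6) → (P0=2, P1=1, P2=0, P3=2, P4=0, P5=10, P6=4, P7=9)

YES — reachable via ⟨T1, T1⟩ (2 firings)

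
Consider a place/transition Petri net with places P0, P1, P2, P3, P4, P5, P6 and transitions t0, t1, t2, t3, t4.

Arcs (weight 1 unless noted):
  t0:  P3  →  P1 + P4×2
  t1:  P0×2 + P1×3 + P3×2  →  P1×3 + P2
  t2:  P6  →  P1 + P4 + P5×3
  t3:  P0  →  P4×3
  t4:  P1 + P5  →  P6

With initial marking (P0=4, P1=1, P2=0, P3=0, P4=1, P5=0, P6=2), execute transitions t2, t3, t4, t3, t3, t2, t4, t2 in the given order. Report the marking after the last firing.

(P0=1, P1=2, P2=0, P3=0, P4=13, P5=7, P6=1)

step 1: fire t2:  (P0=4, P1=1, P2=0, P3=0, P4=1, P5=0, P6=2) → (P0=4, P1=2, P2=0, P3=0, P4=2, P5=3, P6=1)
step 2: fire t3:  (P0=4, P1=2, P2=0, P3=0, P4=2, P5=3, P6=1) → (P0=3, P1=2, P2=0, P3=0, P4=5, P5=3, P6=1)
step 3: fire t4:  (P0=3, P1=2, P2=0, P3=0, P4=5, P5=3, P6=1) → (P0=3, P1=1, P2=0, P3=0, P4=5, P5=2, P6=2)
step 4: fire t3:  (P0=3, P1=1, P2=0, P3=0, P4=5, P5=2, P6=2) → (P0=2, P1=1, P2=0, P3=0, P4=8, P5=2, P6=2)
step 5: fire t3:  (P0=2, P1=1, P2=0, P3=0, P4=8, P5=2, P6=2) → (P0=1, P1=1, P2=0, P3=0, P4=11, P5=2, P6=2)
step 6: fire t2:  (P0=1, P1=1, P2=0, P3=0, P4=11, P5=2, P6=2) → (P0=1, P1=2, P2=0, P3=0, P4=12, P5=5, P6=1)
step 7: fire t4:  (P0=1, P1=2, P2=0, P3=0, P4=12, P5=5, P6=1) → (P0=1, P1=1, P2=0, P3=0, P4=12, P5=4, P6=2)
step 8: fire t2:  (P0=1, P1=1, P2=0, P3=0, P4=12, P5=4, P6=2) → (P0=1, P1=2, P2=0, P3=0, P4=13, P5=7, P6=1)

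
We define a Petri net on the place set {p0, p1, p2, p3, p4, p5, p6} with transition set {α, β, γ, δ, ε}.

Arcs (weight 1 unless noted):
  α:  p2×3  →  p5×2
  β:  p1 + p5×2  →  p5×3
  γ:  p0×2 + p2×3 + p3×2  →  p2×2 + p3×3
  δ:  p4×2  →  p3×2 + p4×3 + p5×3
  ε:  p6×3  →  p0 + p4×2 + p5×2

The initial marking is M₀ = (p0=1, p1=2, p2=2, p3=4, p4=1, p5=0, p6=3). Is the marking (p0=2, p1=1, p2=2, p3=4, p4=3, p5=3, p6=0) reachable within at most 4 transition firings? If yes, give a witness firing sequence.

YES — reachable via ⟨ε, β⟩ (2 firings)

step 1: fire ε:  (p0=1, p1=2, p2=2, p3=4, p4=1, p5=0, p6=3) → (p0=2, p1=2, p2=2, p3=4, p4=3, p5=2, p6=0)
step 2: fire β:  (p0=2, p1=2, p2=2, p3=4, p4=3, p5=2, p6=0) → (p0=2, p1=1, p2=2, p3=4, p4=3, p5=3, p6=0)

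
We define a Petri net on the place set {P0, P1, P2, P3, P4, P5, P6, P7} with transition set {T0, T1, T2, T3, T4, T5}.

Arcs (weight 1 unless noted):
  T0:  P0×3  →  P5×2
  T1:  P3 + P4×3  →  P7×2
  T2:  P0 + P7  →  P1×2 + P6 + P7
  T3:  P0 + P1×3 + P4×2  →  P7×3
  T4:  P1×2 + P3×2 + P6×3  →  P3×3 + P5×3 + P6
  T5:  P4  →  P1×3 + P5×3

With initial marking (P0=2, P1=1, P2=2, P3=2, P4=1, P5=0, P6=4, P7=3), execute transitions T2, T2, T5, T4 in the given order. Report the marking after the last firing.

step 1: fire T2:  (P0=2, P1=1, P2=2, P3=2, P4=1, P5=0, P6=4, P7=3) → (P0=1, P1=3, P2=2, P3=2, P4=1, P5=0, P6=5, P7=3)
step 2: fire T2:  (P0=1, P1=3, P2=2, P3=2, P4=1, P5=0, P6=5, P7=3) → (P0=0, P1=5, P2=2, P3=2, P4=1, P5=0, P6=6, P7=3)
step 3: fire T5:  (P0=0, P1=5, P2=2, P3=2, P4=1, P5=0, P6=6, P7=3) → (P0=0, P1=8, P2=2, P3=2, P4=0, P5=3, P6=6, P7=3)
step 4: fire T4:  (P0=0, P1=8, P2=2, P3=2, P4=0, P5=3, P6=6, P7=3) → (P0=0, P1=6, P2=2, P3=3, P4=0, P5=6, P6=4, P7=3)

(P0=0, P1=6, P2=2, P3=3, P4=0, P5=6, P6=4, P7=3)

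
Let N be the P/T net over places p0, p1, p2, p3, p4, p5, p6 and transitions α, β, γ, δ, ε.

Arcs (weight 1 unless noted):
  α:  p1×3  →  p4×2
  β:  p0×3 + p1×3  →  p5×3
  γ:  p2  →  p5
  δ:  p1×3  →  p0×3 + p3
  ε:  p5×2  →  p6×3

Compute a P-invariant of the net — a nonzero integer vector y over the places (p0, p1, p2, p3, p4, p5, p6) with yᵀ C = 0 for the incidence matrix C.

Incidence matrix C (rows=places, cols=transitions):
        α    β    γ    δ    ε
   p0   0   -3    0    3    0
   p1  -3   -3    0   -3    0
   p2   0    0   -1    0    0
   p3   0    0    0    1    0
   p4   2    0    0    0    0
   p5   0    3    1    0   -2
   p6   0    0    0    0    3

Candidate y = [2, -2, 0, -12, -3, 0, 0]; check y·C column-wise:
  col α: 2·0 + -2·-3 + -12·0 + -3·2 = 0
  col β: 2·-3 + -2·-3 + -12·0 + -3·0 + 0·3 = 0
  col γ: 2·0 + -2·0 + 0·-1 + -12·0 + -3·0 + 0·1 = 0
  col δ: 2·3 + -2·-3 + -12·1 + -3·0 = 0
  col ε: 2·0 + -2·0 + -12·0 + -3·0 + 0·-2 + 0·3 = 0

y = (p0:2, p1:-2, p2:0, p3:-12, p4:-3, p5:0, p6:0)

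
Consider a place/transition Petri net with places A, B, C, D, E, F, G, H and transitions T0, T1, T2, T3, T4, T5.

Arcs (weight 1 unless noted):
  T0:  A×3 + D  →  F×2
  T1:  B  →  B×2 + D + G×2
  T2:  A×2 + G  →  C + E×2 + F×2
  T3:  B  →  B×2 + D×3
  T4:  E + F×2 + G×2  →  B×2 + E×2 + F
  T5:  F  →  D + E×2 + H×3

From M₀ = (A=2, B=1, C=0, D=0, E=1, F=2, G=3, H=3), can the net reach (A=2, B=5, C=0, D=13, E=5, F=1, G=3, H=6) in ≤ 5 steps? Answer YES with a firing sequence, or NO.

depth 0: 1 marking
depth 1: 6 markings reached so far
depth 2: 19 markings reached so far
depth 3: 42 markings reached so far
depth 4: 78 markings reached so far
depth 5: 130 markings reached so far
target is not among the 130 markings reachable within 5 steps

NO — not reachable within 5 firings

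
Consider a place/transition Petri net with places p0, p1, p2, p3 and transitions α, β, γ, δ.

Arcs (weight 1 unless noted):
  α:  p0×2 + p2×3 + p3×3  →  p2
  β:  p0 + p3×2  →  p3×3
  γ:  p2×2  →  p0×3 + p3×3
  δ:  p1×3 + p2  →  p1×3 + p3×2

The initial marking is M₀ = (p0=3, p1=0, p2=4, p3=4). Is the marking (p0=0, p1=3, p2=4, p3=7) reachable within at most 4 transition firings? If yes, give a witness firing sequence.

depth 0: 1 marking
depth 1: 4 markings reached so far
depth 2: 9 markings reached so far
depth 3: 13 markings reached so far
depth 4: 16 markings reached so far
target is not among the 16 markings reachable within 4 steps

NO — not reachable within 4 firings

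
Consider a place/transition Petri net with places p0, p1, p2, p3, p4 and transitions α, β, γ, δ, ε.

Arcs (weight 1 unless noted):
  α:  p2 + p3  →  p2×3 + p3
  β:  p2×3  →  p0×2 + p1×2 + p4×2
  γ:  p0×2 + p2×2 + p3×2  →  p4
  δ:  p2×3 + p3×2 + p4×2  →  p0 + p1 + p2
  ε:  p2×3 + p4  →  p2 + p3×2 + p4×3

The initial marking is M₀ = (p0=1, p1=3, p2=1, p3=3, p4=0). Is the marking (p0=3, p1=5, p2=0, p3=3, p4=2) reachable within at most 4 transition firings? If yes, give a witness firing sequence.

step 1: fire α:  (p0=1, p1=3, p2=1, p3=3, p4=0) → (p0=1, p1=3, p2=3, p3=3, p4=0)
step 2: fire β:  (p0=1, p1=3, p2=3, p3=3, p4=0) → (p0=3, p1=5, p2=0, p3=3, p4=2)

YES — reachable via ⟨α, β⟩ (2 firings)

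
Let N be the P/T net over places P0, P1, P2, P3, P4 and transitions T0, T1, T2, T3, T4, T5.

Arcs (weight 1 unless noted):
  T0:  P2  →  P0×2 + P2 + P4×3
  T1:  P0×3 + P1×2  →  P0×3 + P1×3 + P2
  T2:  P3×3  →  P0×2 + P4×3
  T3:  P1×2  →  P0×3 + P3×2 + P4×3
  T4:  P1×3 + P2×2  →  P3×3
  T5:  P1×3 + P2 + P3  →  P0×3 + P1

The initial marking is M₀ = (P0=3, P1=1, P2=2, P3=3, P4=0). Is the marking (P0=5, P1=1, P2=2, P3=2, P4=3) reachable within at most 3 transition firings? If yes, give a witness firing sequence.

depth 0: 1 marking
depth 1: 3 markings reached so far
depth 2: 5 markings reached so far
depth 3: 7 markings reached so far
target is not among the 7 markings reachable within 3 steps

NO — not reachable within 3 firings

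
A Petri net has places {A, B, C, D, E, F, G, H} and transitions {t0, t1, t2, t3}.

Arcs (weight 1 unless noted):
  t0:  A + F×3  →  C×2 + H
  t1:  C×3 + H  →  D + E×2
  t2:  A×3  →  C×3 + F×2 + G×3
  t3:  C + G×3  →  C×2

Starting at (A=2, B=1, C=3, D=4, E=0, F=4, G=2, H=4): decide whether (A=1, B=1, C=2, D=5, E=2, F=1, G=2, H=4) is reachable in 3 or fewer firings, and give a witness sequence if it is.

YES — reachable via ⟨t0, t1⟩ (2 firings)

step 1: fire t0:  (A=2, B=1, C=3, D=4, E=0, F=4, G=2, H=4) → (A=1, B=1, C=5, D=4, E=0, F=1, G=2, H=5)
step 2: fire t1:  (A=1, B=1, C=5, D=4, E=0, F=1, G=2, H=5) → (A=1, B=1, C=2, D=5, E=2, F=1, G=2, H=4)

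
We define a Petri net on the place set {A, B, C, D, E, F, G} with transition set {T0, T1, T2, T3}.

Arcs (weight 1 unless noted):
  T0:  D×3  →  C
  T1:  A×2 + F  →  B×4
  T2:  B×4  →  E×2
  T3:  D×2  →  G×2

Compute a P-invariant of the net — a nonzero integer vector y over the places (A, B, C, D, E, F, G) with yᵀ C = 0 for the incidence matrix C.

Incidence matrix C (rows=places, cols=transitions):
       T0   T1   T2   T3
    A   0   -2    0    0
    B   0    4   -4    0
    C   1    0    0    0
    D  -3    0    0   -2
    E   0    0    2    0
    F   0   -1    0    0
    G   0    0    0    2

Candidate y = [2, 1, 0, 0, 2, 0, 0]; check y·C column-wise:
  col T0: 2·0 + 1·0 + 0·1 + 0·-3 + 2·0 = 0
  col T1: 2·-2 + 1·4 + 2·0 + 0·-1 = 0
  col T2: 2·0 + 1·-4 + 2·2 = 0
  col T3: 2·0 + 1·0 + 0·-2 + 2·0 + 0·2 = 0

y = (A:2, B:1, C:0, D:0, E:2, F:0, G:0)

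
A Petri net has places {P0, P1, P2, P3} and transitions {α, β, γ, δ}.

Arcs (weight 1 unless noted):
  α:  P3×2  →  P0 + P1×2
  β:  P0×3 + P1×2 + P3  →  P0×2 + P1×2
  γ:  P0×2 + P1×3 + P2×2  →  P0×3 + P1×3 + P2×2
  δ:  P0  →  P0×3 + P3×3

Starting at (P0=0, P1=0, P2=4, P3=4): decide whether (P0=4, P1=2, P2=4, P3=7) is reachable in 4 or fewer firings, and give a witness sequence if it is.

YES — reachable via ⟨α, δ, β, δ⟩ (4 firings)

step 1: fire α:  (P0=0, P1=0, P2=4, P3=4) → (P0=1, P1=2, P2=4, P3=2)
step 2: fire δ:  (P0=1, P1=2, P2=4, P3=2) → (P0=3, P1=2, P2=4, P3=5)
step 3: fire β:  (P0=3, P1=2, P2=4, P3=5) → (P0=2, P1=2, P2=4, P3=4)
step 4: fire δ:  (P0=2, P1=2, P2=4, P3=4) → (P0=4, P1=2, P2=4, P3=7)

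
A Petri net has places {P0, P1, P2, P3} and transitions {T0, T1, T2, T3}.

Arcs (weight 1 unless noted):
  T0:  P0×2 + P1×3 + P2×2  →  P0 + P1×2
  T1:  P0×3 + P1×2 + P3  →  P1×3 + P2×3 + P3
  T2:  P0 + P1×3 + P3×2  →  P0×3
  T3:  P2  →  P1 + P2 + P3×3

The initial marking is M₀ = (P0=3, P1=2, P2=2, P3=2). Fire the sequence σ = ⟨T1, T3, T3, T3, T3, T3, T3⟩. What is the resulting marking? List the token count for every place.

(P0=0, P1=9, P2=5, P3=20)

step 1: fire T1:  (P0=3, P1=2, P2=2, P3=2) → (P0=0, P1=3, P2=5, P3=2)
step 2: fire T3:  (P0=0, P1=3, P2=5, P3=2) → (P0=0, P1=4, P2=5, P3=5)
step 3: fire T3:  (P0=0, P1=4, P2=5, P3=5) → (P0=0, P1=5, P2=5, P3=8)
step 4: fire T3:  (P0=0, P1=5, P2=5, P3=8) → (P0=0, P1=6, P2=5, P3=11)
step 5: fire T3:  (P0=0, P1=6, P2=5, P3=11) → (P0=0, P1=7, P2=5, P3=14)
step 6: fire T3:  (P0=0, P1=7, P2=5, P3=14) → (P0=0, P1=8, P2=5, P3=17)
step 7: fire T3:  (P0=0, P1=8, P2=5, P3=17) → (P0=0, P1=9, P2=5, P3=20)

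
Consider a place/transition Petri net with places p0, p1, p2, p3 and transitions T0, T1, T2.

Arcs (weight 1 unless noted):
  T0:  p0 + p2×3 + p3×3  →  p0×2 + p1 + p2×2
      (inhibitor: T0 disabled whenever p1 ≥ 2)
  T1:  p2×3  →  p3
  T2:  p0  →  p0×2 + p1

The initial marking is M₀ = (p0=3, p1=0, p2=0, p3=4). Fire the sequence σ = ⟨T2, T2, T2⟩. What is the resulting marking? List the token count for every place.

step 1: fire T2:  (p0=3, p1=0, p2=0, p3=4) → (p0=4, p1=1, p2=0, p3=4)
step 2: fire T2:  (p0=4, p1=1, p2=0, p3=4) → (p0=5, p1=2, p2=0, p3=4)
step 3: fire T2:  (p0=5, p1=2, p2=0, p3=4) → (p0=6, p1=3, p2=0, p3=4)

(p0=6, p1=3, p2=0, p3=4)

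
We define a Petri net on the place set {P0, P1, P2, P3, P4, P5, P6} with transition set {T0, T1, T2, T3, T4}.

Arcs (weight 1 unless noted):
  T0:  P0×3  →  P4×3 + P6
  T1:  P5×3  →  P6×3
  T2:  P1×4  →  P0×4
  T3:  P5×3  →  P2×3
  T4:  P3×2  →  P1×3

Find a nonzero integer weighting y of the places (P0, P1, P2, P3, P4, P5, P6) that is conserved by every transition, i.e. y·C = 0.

y = (P0:2, P1:2, P2:0, P3:3, P4:2, P5:0, P6:0)

Incidence matrix C (rows=places, cols=transitions):
       T0   T1   T2   T3   T4
   P0  -3    0    4    0    0
   P1   0    0   -4    0    3
   P2   0    0    0    3    0
   P3   0    0    0    0   -2
   P4   3    0    0    0    0
   P5   0   -3    0   -3    0
   P6   1    3    0    0    0

Candidate y = [2, 2, 0, 3, 2, 0, 0]; check y·C column-wise:
  col T0: 2·-3 + 2·0 + 3·0 + 2·3 + 0·1 = 0
  col T1: 2·0 + 2·0 + 3·0 + 2·0 + 0·-3 + 0·3 = 0
  col T2: 2·4 + 2·-4 + 3·0 + 2·0 = 0
  col T3: 2·0 + 2·0 + 0·3 + 3·0 + 2·0 + 0·-3 = 0
  col T4: 2·0 + 2·3 + 3·-2 + 2·0 = 0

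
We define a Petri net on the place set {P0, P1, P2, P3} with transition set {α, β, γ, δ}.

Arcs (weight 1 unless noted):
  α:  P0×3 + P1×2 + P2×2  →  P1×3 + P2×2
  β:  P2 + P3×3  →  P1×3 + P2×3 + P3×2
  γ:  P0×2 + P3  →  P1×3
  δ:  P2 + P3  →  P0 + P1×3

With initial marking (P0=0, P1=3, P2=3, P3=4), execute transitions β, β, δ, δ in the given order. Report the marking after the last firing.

(P0=2, P1=15, P2=5, P3=0)

step 1: fire β:  (P0=0, P1=3, P2=3, P3=4) → (P0=0, P1=6, P2=5, P3=3)
step 2: fire β:  (P0=0, P1=6, P2=5, P3=3) → (P0=0, P1=9, P2=7, P3=2)
step 3: fire δ:  (P0=0, P1=9, P2=7, P3=2) → (P0=1, P1=12, P2=6, P3=1)
step 4: fire δ:  (P0=1, P1=12, P2=6, P3=1) → (P0=2, P1=15, P2=5, P3=0)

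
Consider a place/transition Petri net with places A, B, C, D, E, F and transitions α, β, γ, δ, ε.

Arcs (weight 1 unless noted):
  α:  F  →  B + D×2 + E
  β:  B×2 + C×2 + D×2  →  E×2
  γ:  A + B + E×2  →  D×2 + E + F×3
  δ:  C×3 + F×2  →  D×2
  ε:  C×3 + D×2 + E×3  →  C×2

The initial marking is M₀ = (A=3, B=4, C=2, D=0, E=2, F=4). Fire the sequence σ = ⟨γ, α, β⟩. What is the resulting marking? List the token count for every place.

step 1: fire γ:  (A=3, B=4, C=2, D=0, E=2, F=4) → (A=2, B=3, C=2, D=2, E=1, F=7)
step 2: fire α:  (A=2, B=3, C=2, D=2, E=1, F=7) → (A=2, B=4, C=2, D=4, E=2, F=6)
step 3: fire β:  (A=2, B=4, C=2, D=4, E=2, F=6) → (A=2, B=2, C=0, D=2, E=4, F=6)

(A=2, B=2, C=0, D=2, E=4, F=6)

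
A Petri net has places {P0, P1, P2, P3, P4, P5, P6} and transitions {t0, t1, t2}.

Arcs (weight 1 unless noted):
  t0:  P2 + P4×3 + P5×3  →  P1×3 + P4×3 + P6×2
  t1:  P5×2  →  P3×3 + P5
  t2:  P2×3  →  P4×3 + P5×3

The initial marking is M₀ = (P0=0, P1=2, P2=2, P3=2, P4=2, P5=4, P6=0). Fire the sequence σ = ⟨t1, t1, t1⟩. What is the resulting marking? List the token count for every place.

step 1: fire t1:  (P0=0, P1=2, P2=2, P3=2, P4=2, P5=4, P6=0) → (P0=0, P1=2, P2=2, P3=5, P4=2, P5=3, P6=0)
step 2: fire t1:  (P0=0, P1=2, P2=2, P3=5, P4=2, P5=3, P6=0) → (P0=0, P1=2, P2=2, P3=8, P4=2, P5=2, P6=0)
step 3: fire t1:  (P0=0, P1=2, P2=2, P3=8, P4=2, P5=2, P6=0) → (P0=0, P1=2, P2=2, P3=11, P4=2, P5=1, P6=0)

(P0=0, P1=2, P2=2, P3=11, P4=2, P5=1, P6=0)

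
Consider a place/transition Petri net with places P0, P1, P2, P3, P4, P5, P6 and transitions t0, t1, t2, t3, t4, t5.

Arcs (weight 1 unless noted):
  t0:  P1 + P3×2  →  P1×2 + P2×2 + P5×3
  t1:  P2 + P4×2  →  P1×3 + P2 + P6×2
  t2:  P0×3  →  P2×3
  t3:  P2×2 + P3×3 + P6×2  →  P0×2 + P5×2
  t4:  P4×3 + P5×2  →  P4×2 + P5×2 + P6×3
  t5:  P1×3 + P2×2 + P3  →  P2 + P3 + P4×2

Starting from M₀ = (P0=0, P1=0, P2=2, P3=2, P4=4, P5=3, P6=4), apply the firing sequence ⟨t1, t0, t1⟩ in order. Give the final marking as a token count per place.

step 1: fire t1:  (P0=0, P1=0, P2=2, P3=2, P4=4, P5=3, P6=4) → (P0=0, P1=3, P2=2, P3=2, P4=2, P5=3, P6=6)
step 2: fire t0:  (P0=0, P1=3, P2=2, P3=2, P4=2, P5=3, P6=6) → (P0=0, P1=4, P2=4, P3=0, P4=2, P5=6, P6=6)
step 3: fire t1:  (P0=0, P1=4, P2=4, P3=0, P4=2, P5=6, P6=6) → (P0=0, P1=7, P2=4, P3=0, P4=0, P5=6, P6=8)

(P0=0, P1=7, P2=4, P3=0, P4=0, P5=6, P6=8)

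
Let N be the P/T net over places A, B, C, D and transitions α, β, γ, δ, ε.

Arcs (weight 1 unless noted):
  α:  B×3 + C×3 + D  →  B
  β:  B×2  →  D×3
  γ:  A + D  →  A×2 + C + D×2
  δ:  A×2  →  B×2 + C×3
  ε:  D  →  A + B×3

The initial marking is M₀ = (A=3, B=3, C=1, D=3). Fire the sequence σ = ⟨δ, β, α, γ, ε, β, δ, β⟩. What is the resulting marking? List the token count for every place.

step 1: fire δ:  (A=3, B=3, C=1, D=3) → (A=1, B=5, C=4, D=3)
step 2: fire β:  (A=1, B=5, C=4, D=3) → (A=1, B=3, C=4, D=6)
step 3: fire α:  (A=1, B=3, C=4, D=6) → (A=1, B=1, C=1, D=5)
step 4: fire γ:  (A=1, B=1, C=1, D=5) → (A=2, B=1, C=2, D=6)
step 5: fire ε:  (A=2, B=1, C=2, D=6) → (A=3, B=4, C=2, D=5)
step 6: fire β:  (A=3, B=4, C=2, D=5) → (A=3, B=2, C=2, D=8)
step 7: fire δ:  (A=3, B=2, C=2, D=8) → (A=1, B=4, C=5, D=8)
step 8: fire β:  (A=1, B=4, C=5, D=8) → (A=1, B=2, C=5, D=11)

(A=1, B=2, C=5, D=11)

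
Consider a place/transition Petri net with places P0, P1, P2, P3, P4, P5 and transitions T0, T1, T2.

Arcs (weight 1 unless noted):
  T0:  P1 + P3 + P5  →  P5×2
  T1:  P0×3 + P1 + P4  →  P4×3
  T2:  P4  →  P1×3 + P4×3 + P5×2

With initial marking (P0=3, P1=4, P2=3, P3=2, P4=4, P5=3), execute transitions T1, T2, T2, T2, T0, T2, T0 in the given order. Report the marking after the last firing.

step 1: fire T1:  (P0=3, P1=4, P2=3, P3=2, P4=4, P5=3) → (P0=0, P1=3, P2=3, P3=2, P4=6, P5=3)
step 2: fire T2:  (P0=0, P1=3, P2=3, P3=2, P4=6, P5=3) → (P0=0, P1=6, P2=3, P3=2, P4=8, P5=5)
step 3: fire T2:  (P0=0, P1=6, P2=3, P3=2, P4=8, P5=5) → (P0=0, P1=9, P2=3, P3=2, P4=10, P5=7)
step 4: fire T2:  (P0=0, P1=9, P2=3, P3=2, P4=10, P5=7) → (P0=0, P1=12, P2=3, P3=2, P4=12, P5=9)
step 5: fire T0:  (P0=0, P1=12, P2=3, P3=2, P4=12, P5=9) → (P0=0, P1=11, P2=3, P3=1, P4=12, P5=10)
step 6: fire T2:  (P0=0, P1=11, P2=3, P3=1, P4=12, P5=10) → (P0=0, P1=14, P2=3, P3=1, P4=14, P5=12)
step 7: fire T0:  (P0=0, P1=14, P2=3, P3=1, P4=14, P5=12) → (P0=0, P1=13, P2=3, P3=0, P4=14, P5=13)

(P0=0, P1=13, P2=3, P3=0, P4=14, P5=13)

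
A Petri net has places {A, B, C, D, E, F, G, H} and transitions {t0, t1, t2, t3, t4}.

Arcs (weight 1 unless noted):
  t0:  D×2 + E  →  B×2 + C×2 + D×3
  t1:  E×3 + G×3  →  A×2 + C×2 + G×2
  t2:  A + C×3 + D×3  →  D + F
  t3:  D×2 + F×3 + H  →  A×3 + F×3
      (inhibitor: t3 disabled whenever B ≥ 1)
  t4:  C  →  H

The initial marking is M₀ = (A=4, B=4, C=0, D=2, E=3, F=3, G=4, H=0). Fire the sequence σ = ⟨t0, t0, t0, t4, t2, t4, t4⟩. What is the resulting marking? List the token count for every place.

step 1: fire t0:  (A=4, B=4, C=0, D=2, E=3, F=3, G=4, H=0) → (A=4, B=6, C=2, D=3, E=2, F=3, G=4, H=0)
step 2: fire t0:  (A=4, B=6, C=2, D=3, E=2, F=3, G=4, H=0) → (A=4, B=8, C=4, D=4, E=1, F=3, G=4, H=0)
step 3: fire t0:  (A=4, B=8, C=4, D=4, E=1, F=3, G=4, H=0) → (A=4, B=10, C=6, D=5, E=0, F=3, G=4, H=0)
step 4: fire t4:  (A=4, B=10, C=6, D=5, E=0, F=3, G=4, H=0) → (A=4, B=10, C=5, D=5, E=0, F=3, G=4, H=1)
step 5: fire t2:  (A=4, B=10, C=5, D=5, E=0, F=3, G=4, H=1) → (A=3, B=10, C=2, D=3, E=0, F=4, G=4, H=1)
step 6: fire t4:  (A=3, B=10, C=2, D=3, E=0, F=4, G=4, H=1) → (A=3, B=10, C=1, D=3, E=0, F=4, G=4, H=2)
step 7: fire t4:  (A=3, B=10, C=1, D=3, E=0, F=4, G=4, H=2) → (A=3, B=10, C=0, D=3, E=0, F=4, G=4, H=3)

(A=3, B=10, C=0, D=3, E=0, F=4, G=4, H=3)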